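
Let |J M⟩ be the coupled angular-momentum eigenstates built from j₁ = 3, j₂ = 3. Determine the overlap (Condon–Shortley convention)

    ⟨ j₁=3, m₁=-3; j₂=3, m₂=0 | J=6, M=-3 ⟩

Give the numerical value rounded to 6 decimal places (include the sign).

triangle: 0!×6!×6!/13! = 518400/6227020800
(j±m)!: 0!×6!×3!×3!×3!×9! = 56435097600
prefactor² = (2J+1)×Δ×N² = 671846400/11
  k=0: +1/(0!×0!×6!×3!×0!×3!) = 1/25920
Σ = 1/25920  ⇒  CG² = 671846400/11×1/25920² = 1/11
CG = +√(1/11) = +0.301511

+0.301511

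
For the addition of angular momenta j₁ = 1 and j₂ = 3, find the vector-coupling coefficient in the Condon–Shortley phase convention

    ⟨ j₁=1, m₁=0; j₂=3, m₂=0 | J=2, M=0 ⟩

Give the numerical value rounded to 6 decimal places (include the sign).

-0.654654  (= −√(3/7))

triangle: 2!·0!·4!/7! = 48/5040
(j±m)!: 1!·1!·3!·3!·2!·2! = 144
prefactor² = (2J+1)·Δ·N² = 48/7
  k=1: −1/(1!·1!·0!·2!·0!·2!) = -1/4
Σ = -1/4  ⇒  CG² = 48/7·(-1/4)² = 3/7
CG = −√(3/7) = -0.654654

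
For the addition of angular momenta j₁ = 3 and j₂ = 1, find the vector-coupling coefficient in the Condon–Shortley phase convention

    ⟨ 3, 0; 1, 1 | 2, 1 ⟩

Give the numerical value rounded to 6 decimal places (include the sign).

+√(1/7) ≈ +0.377964

j₁+j₂−J=2  J+j₁−j₂=4  J−j₁+j₂=0  j₁+j₂+J+1=7
(j₁±m₁, j₂±m₂, J±M) = (3,3,2,0,3,1)
P² = 144/7
sum k=2..2:
  [2] +1/12 = 1/12
S = 1/12
C² = P²·S² = 1/7 ; C = +0.377964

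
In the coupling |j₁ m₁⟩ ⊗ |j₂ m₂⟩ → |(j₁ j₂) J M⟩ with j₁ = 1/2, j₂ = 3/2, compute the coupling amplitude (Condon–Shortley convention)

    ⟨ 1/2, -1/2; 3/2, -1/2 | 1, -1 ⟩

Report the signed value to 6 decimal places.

-0.500000

√[3·1!0!2!/4! · 0!1!1!2!0!2!] = √(1)
  +(−1)^1/∏(1,0,0,0,0,2)! = -1/2  (running -1/2)
⟨..|..⟩ = √(1)·(-1/2) = -0.500000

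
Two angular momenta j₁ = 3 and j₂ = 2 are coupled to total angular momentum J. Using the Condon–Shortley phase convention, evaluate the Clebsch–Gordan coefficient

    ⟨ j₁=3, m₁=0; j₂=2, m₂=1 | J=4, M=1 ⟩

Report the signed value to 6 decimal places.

triangle: 1!·5!·3!/10! = 720/3628800
(j±m)!: 3!·3!·3!·1!·5!·3! = 155520
prefactor² = (2J+1)·Δ·N² = 1944/7
  k=0: +1/(0!·1!·3!·3!·2!·0!) = 1/72
  k=1: −1/(1!·0!·2!·2!·3!·1!) = -1/24
Σ = -1/36  ⇒  CG² = 1944/7·(-1/36)² = 3/14
CG = −√(3/14) = -0.462910

−√(3/14) = -0.462910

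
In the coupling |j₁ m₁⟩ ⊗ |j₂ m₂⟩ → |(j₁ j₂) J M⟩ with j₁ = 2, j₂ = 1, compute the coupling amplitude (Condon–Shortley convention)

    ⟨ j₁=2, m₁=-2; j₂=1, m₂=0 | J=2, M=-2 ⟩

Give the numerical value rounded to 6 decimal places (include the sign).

−√(2/3) ≈ -0.816497

triangle: 1!×3!×1!/6! = 6/720
(j±m)!: 0!×4!×1!×1!×0!×4! = 576
prefactor² = (2J+1)×Δ×N² = 24
  k=1: −1/(1!×0!×3!×0!×0!×1!) = -1/6
Σ = -1/6  ⇒  CG² = 24×(-1/6)² = 2/3
CG = −√(2/3) = -0.816497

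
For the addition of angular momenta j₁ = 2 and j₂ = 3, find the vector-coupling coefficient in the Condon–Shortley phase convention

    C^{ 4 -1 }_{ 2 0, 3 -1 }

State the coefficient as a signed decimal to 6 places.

j₁+j₂−J=1  J+j₁−j₂=3  J−j₁+j₂=5  j₁+j₂+J+1=10
(j₁±m₁, j₂±m₂, J±M) = (2,2,2,4,3,5)
P² = 1728/7
sum k=0..1:
  [0] +1/24 = 1/24
  [1] −1/48 = -1/48
S = 1/48
C² = P²·S² = 3/28 ; C = +0.327327

+√(3/28) = +0.327327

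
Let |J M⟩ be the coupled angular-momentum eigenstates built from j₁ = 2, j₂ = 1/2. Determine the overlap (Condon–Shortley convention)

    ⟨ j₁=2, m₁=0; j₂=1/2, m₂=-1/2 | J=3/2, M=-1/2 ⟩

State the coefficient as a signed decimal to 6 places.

+0.632456  (= +√(2/5))

j₁+j₂−J=1  J+j₁−j₂=3  J−j₁+j₂=0  j₁+j₂+J+1=5
(j₁±m₁, j₂±m₂, J±M) = (2,2,0,1,1,2)
P² = 8/5
sum k=0..0:
  [0] +1/2 = 1/2
S = 1/2
C² = P²·S² = 2/5 ; C = +0.632456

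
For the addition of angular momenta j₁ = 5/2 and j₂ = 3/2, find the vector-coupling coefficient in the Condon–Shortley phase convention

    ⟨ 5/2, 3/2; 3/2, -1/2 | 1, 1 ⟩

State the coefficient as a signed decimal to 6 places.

-0.547723

√[3·3!2!0!/6! · 4!1!1!2!2!0!] = √(24/5)
  +(−1)^1/∏(1,2,0,0,2,0)! = -1/4  (running -1/4)
⟨..|..⟩ = √(24/5)·(-1/4) = -0.547723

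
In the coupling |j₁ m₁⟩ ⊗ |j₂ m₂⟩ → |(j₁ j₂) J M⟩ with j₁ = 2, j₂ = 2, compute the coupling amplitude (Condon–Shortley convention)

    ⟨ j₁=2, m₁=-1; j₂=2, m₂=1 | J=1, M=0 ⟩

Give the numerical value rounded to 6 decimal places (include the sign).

√[3·3!1!1!/6! · 1!3!3!1!1!1!] = √(9/10)
  +(−1)^2/∏(2,1,1,1,0,0)! = 1/2  (running 1/2)
  +(−1)^3/∏(3,0,0,0,1,1)! = -1/6  (running 1/3)
⟨..|..⟩ = √(9/10)·(1/3) = +0.316228

+0.316228  (= +√(1/10))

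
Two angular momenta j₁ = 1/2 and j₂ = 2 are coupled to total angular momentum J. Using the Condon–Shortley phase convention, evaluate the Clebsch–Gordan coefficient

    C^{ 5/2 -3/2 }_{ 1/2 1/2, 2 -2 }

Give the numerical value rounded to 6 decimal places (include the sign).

+√(1/5) = +0.447214

triangle: 0!·1!·4!/6! = 24/720
(j±m)!: 1!·0!·0!·4!·1!·4! = 576
prefactor² = (2J+1)·Δ·N² = 576/5
  k=0: +1/(0!·0!·0!·0!·1!·4!) = 1/24
Σ = 1/24  ⇒  CG² = 576/5·1/24² = 1/5
CG = +√(1/5) = +0.447214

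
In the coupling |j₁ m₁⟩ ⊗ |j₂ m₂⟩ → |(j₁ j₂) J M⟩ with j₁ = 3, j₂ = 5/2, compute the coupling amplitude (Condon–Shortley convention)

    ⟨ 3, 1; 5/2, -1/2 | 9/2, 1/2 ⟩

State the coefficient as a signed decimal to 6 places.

j₁+j₂−J=1  J+j₁−j₂=5  J−j₁+j₂=4  j₁+j₂+J+1=11
(j₁±m₁, j₂±m₂, J±M) = (4,2,2,3,5,4)
P² = 92160/77
sum k=0..1:
  [0] +1/48 = 1/48
  [1] −1/144 = -1/144
S = 1/72
C² = P²·S² = 160/693 ; C = +0.480500

+0.480500  (= +√(160/693))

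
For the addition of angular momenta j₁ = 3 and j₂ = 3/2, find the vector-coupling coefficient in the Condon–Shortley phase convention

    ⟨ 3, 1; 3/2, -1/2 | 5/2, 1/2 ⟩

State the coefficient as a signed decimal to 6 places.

−√(1/70) = -0.119523

triangle: 2!×4!×1!/8! = 48/40320
(j±m)!: 4!×2!×1!×2!×3!×2! = 1152
prefactor² = (2J+1)×Δ×N² = 288/35
  k=0: +1/(0!×2!×2!×1!×2!×0!) = 1/8
  k=1: −1/(1!×1!×1!×0!×3!×1!) = -1/6
Σ = -1/24  ⇒  CG² = 288/35×(-1/24)² = 1/70
CG = −√(1/70) = -0.119523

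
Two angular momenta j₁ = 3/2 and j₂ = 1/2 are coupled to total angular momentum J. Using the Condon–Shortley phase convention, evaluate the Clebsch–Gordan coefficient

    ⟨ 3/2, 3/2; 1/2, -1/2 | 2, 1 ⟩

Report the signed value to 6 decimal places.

+√(1/4) ≈ +0.500000

√[5·0!3!1!/5! · 3!0!0!1!3!1!] = √(9)
  +(−1)^0/∏(0,0,0,0,3,1)! = 1/6  (running 1/6)
⟨..|..⟩ = √(9)·(1/6) = +0.500000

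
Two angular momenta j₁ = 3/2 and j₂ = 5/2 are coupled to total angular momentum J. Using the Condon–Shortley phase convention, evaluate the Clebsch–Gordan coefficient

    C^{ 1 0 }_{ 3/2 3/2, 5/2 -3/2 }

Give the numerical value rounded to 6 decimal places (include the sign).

+0.447214  (= +√(1/5))

triangle: 3!×0!×2!/6! = 12/720
(j±m)!: 3!×0!×1!×4!×1!×1! = 144
prefactor² = (2J+1)×Δ×N² = 36/5
  k=0: +1/(0!×3!×0!×1!×0!×1!) = 1/6
Σ = 1/6  ⇒  CG² = 36/5×1/6² = 1/5
CG = +√(1/5) = +0.447214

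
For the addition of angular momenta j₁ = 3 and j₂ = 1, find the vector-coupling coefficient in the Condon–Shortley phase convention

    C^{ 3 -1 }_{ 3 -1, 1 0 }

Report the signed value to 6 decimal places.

j₁+j₂−J=1  J+j₁−j₂=5  J−j₁+j₂=1  j₁+j₂+J+1=8
(j₁±m₁, j₂±m₂, J±M) = (2,4,1,1,2,4)
P² = 48
sum k=0..1:
  [0] +1/24 = 1/24
  [1] −1/12 = -1/12
S = -1/24
C² = P²·S² = 1/12 ; C = -0.288675

-0.288675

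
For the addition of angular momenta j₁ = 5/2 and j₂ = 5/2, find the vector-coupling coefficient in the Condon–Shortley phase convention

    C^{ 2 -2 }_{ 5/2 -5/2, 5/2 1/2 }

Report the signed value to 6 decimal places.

−√(5/28) = -0.422577

triangle: 3!*2!*2!/8! = 24/40320
(j±m)!: 0!*5!*3!*2!*0!*4! = 34560
prefactor² = (2J+1)*Δ*N² = 720/7
  k=3: −1/(3!*0!*2!*0!*0!*2!) = -1/24
Σ = -1/24  ⇒  CG² = 720/7*(-1/24)² = 5/28
CG = −√(5/28) = -0.422577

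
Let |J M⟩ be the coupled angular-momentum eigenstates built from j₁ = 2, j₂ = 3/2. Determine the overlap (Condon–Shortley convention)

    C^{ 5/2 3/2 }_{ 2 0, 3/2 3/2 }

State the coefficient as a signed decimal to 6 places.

√[6·1!3!2!/7! · 2!2!3!0!4!1!] = √(288/35)
  +(−1)^1/∏(1,0,1,2,2,0)! = -1/4  (running -1/4)
⟨..|..⟩ = √(288/35)·(-1/4) = -0.717137

-0.717137  (= −√(18/35))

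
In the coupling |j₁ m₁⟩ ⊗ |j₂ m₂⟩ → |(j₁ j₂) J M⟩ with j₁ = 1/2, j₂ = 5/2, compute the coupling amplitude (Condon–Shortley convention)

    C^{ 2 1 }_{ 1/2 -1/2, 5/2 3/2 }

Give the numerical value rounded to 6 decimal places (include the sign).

-0.816497

triangle: 1!×0!×4!/6! = 24/720
(j±m)!: 0!×1!×4!×1!×3!×1! = 144
prefactor² = (2J+1)×Δ×N² = 24
  k=1: −1/(1!×0!×0!×3!×0!×1!) = -1/6
Σ = -1/6  ⇒  CG² = 24×(-1/6)² = 2/3
CG = −√(2/3) = -0.816497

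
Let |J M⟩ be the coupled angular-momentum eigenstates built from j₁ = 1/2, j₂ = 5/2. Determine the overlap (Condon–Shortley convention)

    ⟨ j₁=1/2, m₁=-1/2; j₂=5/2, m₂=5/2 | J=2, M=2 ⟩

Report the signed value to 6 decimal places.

j₁+j₂−J=1  J+j₁−j₂=0  J−j₁+j₂=4  j₁+j₂+J+1=6
(j₁±m₁, j₂±m₂, J±M) = (0,1,5,0,4,0)
P² = 480
sum k=1..1:
  [1] −1/24 = -1/24
S = -1/24
C² = P²·S² = 5/6 ; C = -0.912871

−√(5/6) ≈ -0.912871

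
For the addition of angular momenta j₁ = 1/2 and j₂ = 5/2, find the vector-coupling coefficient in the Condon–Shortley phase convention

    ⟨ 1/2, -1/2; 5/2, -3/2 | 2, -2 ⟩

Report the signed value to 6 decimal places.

j₁+j₂−J=1  J+j₁−j₂=0  J−j₁+j₂=4  j₁+j₂+J+1=6
(j₁±m₁, j₂±m₂, J±M) = (0,1,1,4,0,4)
P² = 96
sum k=1..1:
  [1] −1/24 = -1/24
S = -1/24
C² = P²·S² = 1/6 ; C = -0.408248

−√(1/6) = -0.408248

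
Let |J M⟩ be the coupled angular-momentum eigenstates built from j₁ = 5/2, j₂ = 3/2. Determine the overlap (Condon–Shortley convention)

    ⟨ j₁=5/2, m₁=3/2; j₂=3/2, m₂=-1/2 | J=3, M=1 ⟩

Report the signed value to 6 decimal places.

√[7·1!4!2!/8! · 4!1!1!2!4!2!] = √(96/5)
  +(−1)^0/∏(0,1,1,1,3,1)! = 1/6  (running 1/6)
  +(−1)^1/∏(1,0,0,0,4,2)! = -1/48  (running 7/48)
⟨..|..⟩ = √(96/5)·(7/48) = +0.639010

+0.639010  (= +√(49/120))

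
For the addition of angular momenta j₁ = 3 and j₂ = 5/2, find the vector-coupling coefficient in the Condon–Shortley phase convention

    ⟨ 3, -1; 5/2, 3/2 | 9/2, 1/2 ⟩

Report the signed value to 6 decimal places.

√[10·1!5!4!/11! · 2!4!4!1!5!4!] = √(184320/77)
  +(−1)^0/∏(0,1,4,4,1,0)! = 1/576  (running 1/576)
  +(−1)^1/∏(1,0,3,3,2,1)! = -1/72  (running -7/576)
⟨..|..⟩ = √(184320/77)·(-7/576) = -0.594588

-0.594588  (= −√(35/99))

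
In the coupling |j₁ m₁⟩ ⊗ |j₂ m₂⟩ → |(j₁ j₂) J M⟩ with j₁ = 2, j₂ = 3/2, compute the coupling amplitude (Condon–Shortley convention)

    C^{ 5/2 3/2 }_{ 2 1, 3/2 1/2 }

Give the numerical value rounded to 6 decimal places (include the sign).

+√(1/35) = +0.169031

triangle: 1!*3!*2!/7! = 12/5040
(j±m)!: 3!*1!*2!*1!*4!*1! = 288
prefactor² = (2J+1)*Δ*N² = 144/35
  k=0: +1/(0!*1!*1!*2!*2!*0!) = 1/4
  k=1: −1/(1!*0!*0!*1!*3!*1!) = -1/6
Σ = 1/12  ⇒  CG² = 144/35*1/12² = 1/35
CG = +√(1/35) = +0.169031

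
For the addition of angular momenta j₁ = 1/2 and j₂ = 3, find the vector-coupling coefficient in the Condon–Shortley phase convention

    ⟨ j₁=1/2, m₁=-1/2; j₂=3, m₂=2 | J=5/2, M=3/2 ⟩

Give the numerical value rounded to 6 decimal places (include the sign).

j₁+j₂−J=1  J+j₁−j₂=0  J−j₁+j₂=5  j₁+j₂+J+1=7
(j₁±m₁, j₂±m₂, J±M) = (0,1,5,1,4,1)
P² = 2880/7
sum k=1..1:
  [1] −1/24 = -1/24
S = -1/24
C² = P²·S² = 5/7 ; C = -0.845154

-0.845154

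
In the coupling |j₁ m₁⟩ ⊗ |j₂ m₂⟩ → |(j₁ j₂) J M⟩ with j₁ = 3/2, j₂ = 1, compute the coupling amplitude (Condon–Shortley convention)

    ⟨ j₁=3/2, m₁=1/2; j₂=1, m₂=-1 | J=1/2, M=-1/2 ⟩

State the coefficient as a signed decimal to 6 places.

√[2·2!1!0!/4! · 2!1!0!2!0!1!] = √(2/3)
  +(−1)^0/∏(0,2,1,0,0,0)! = 1/2  (running 1/2)
⟨..|..⟩ = √(2/3)·(1/2) = +0.408248

+0.408248  (= +√(1/6))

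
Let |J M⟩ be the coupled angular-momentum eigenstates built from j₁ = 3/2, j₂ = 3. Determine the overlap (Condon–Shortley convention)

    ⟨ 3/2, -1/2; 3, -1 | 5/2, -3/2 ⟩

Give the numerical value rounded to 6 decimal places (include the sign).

-0.591608  (= −√(7/20))

triangle: 2!·1!·4!/8! = 48/40320
(j±m)!: 1!·2!·2!·4!·1!·4! = 2304
prefactor² = (2J+1)·Δ·N² = 576/35
  k=1: −1/(1!·1!·1!·1!·0!·3!) = -1/6
  k=2: +1/(2!·0!·0!·0!·1!·4!) = 1/48
Σ = -7/48  ⇒  CG² = 576/35·(-7/48)² = 7/20
CG = −√(7/20) = -0.591608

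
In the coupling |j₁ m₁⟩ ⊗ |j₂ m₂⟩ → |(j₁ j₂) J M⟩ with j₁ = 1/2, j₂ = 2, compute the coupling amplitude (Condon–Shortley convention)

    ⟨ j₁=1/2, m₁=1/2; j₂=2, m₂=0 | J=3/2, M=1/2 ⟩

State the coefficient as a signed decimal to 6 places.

j₁+j₂−J=1  J+j₁−j₂=0  J−j₁+j₂=3  j₁+j₂+J+1=5
(j₁±m₁, j₂±m₂, J±M) = (1,0,2,2,2,1)
P² = 8/5
sum k=0..0:
  [0] +1/2 = 1/2
S = 1/2
C² = P²·S² = 2/5 ; C = +0.632456

+0.632456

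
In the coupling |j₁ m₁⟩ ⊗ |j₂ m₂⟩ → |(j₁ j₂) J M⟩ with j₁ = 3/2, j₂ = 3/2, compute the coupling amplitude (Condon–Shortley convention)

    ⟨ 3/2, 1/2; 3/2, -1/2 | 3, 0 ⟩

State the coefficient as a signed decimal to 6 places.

+0.670820

j₁+j₂−J=0  J+j₁−j₂=3  J−j₁+j₂=3  j₁+j₂+J+1=7
(j₁±m₁, j₂±m₂, J±M) = (2,1,1,2,3,3)
P² = 36/5
sum k=0..0:
  [0] +1/4 = 1/4
S = 1/4
C² = P²·S² = 9/20 ; C = +0.670820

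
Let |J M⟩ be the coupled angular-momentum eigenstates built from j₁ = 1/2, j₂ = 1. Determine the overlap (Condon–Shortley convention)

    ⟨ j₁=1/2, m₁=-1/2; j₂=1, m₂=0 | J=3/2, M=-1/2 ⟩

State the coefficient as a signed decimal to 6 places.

+√(2/3) ≈ +0.816497

triangle: 0!*1!*2!/4! = 2/24
(j±m)!: 0!*1!*1!*1!*1!*2! = 2
prefactor² = (2J+1)*Δ*N² = 2/3
  k=0: +1/(0!*0!*1!*1!*0!*1!) = 1
Σ = 1  ⇒  CG² = 2/3*1² = 2/3
CG = +√(2/3) = +0.816497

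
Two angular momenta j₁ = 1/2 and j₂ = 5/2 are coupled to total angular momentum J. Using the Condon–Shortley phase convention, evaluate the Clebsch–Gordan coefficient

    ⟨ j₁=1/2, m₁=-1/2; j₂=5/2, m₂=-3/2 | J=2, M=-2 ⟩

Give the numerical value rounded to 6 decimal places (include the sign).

-0.408248  (= −√(1/6))

triangle: 1!·0!·4!/6! = 24/720
(j±m)!: 0!·1!·1!·4!·0!·4! = 576
prefactor² = (2J+1)·Δ·N² = 96
  k=1: −1/(1!·0!·0!·0!·0!·4!) = -1/24
Σ = -1/24  ⇒  CG² = 96·(-1/24)² = 1/6
CG = −√(1/6) = -0.408248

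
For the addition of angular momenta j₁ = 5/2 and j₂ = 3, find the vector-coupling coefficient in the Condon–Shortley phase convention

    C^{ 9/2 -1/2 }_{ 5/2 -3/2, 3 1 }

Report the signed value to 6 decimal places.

−√(35/99) ≈ -0.594588

triangle: 1!×4!×5!/11! = 2880/39916800
(j±m)!: 1!×4!×4!×2!×4!×5! = 3317760
prefactor² = (2J+1)×Δ×N² = 184320/77
  k=0: +1/(0!×1!×4!×4!×0!×1!) = 1/576
  k=1: −1/(1!×0!×3!×3!×1!×2!) = -1/72
Σ = -7/576  ⇒  CG² = 184320/77×(-7/576)² = 35/99
CG = −√(35/99) = -0.594588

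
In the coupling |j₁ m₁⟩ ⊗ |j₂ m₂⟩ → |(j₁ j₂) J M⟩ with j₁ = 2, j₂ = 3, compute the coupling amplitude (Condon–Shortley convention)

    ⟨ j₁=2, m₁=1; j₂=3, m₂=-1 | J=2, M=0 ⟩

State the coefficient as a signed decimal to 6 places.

-0.377964  (= −√(1/7))

√[5·3!1!3!/8! · 3!1!2!4!2!2!] = √(36/7)
  +(−1)^0/∏(0,3,1,2,0,1)! = 1/12  (running 1/12)
  +(−1)^1/∏(1,2,0,1,1,2)! = -1/4  (running -1/6)
⟨..|..⟩ = √(36/7)·(-1/6) = -0.377964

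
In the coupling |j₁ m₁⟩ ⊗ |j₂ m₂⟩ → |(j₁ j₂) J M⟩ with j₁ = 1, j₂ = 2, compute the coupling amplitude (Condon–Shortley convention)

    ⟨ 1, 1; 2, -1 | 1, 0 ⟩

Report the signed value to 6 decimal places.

+√(3/10) = +0.547723

triangle: 2!×0!×2!/5! = 4/120
(j±m)!: 2!×0!×1!×3!×1!×1! = 12
prefactor² = (2J+1)×Δ×N² = 6/5
  k=0: +1/(0!×2!×0!×1!×0!×1!) = 1/2
Σ = 1/2  ⇒  CG² = 6/5×1/2² = 3/10
CG = +√(3/10) = +0.547723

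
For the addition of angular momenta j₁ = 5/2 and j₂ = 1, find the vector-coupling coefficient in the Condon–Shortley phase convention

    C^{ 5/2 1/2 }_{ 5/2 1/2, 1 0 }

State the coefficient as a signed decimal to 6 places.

√[6·1!4!1!/7! · 3!2!1!1!3!2!] = √(144/35)
  +(−1)^0/∏(0,1,2,1,2,0)! = 1/4  (running 1/4)
  +(−1)^1/∏(1,0,1,0,3,1)! = -1/6  (running 1/12)
⟨..|..⟩ = √(144/35)·(1/12) = +0.169031

+0.169031  (= +√(1/35))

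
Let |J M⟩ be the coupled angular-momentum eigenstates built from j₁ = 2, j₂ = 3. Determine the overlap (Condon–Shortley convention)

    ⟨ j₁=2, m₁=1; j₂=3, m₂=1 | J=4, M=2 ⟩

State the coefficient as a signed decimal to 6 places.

+0.188982

j₁+j₂−J=1  J+j₁−j₂=3  J−j₁+j₂=5  j₁+j₂+J+1=10
(j₁±m₁, j₂±m₂, J±M) = (3,1,4,2,6,2)
P² = 5184/7
sum k=0..1:
  [0] +1/48 = 1/48
  [1] −1/72 = -1/72
S = 1/144
C² = P²·S² = 1/28 ; C = +0.188982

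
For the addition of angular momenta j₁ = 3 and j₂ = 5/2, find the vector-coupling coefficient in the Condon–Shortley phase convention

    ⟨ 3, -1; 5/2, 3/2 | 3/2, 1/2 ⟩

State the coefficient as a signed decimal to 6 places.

-0.483046

√[4·4!2!1!/8! · 2!4!4!1!2!1!] = √(384/35)
  +(−1)^3/∏(3,1,1,1,1,0)! = -1/6  (running -1/6)
  +(−1)^4/∏(4,0,0,0,2,1)! = 1/48  (running -7/48)
⟨..|..⟩ = √(384/35)·(-7/48) = -0.483046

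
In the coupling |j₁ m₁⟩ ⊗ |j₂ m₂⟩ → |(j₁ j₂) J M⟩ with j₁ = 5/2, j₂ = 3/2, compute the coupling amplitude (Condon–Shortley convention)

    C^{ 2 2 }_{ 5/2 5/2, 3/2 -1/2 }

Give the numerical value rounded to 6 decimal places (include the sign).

+0.690066

√[5·2!3!1!/7! · 5!0!1!2!4!0!] = √(480/7)
  +(−1)^0/∏(0,2,0,1,3,0)! = 1/12  (running 1/12)
⟨..|..⟩ = √(480/7)·(1/12) = +0.690066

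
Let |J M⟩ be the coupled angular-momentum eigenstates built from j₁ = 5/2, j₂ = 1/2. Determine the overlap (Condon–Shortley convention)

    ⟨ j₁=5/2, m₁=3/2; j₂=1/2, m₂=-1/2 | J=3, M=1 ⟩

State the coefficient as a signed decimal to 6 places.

j₁+j₂−J=0  J+j₁−j₂=5  J−j₁+j₂=1  j₁+j₂+J+1=7
(j₁±m₁, j₂±m₂, J±M) = (4,1,0,1,4,2)
P² = 192
sum k=0..0:
  [0] +1/24 = 1/24
S = 1/24
C² = P²·S² = 1/3 ; C = +0.577350

+√(1/3) = +0.577350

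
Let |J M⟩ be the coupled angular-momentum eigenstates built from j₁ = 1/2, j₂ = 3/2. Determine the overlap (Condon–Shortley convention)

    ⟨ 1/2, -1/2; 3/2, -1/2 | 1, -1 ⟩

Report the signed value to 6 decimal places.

-0.500000  (= −√(1/4))

triangle: 1!·0!·2!/4! = 2/24
(j±m)!: 0!·1!·1!·2!·0!·2! = 4
prefactor² = (2J+1)·Δ·N² = 1
  k=1: −1/(1!·0!·0!·0!·0!·2!) = -1/2
Σ = -1/2  ⇒  CG² = 1·(-1/2)² = 1/4
CG = −√(1/4) = -0.500000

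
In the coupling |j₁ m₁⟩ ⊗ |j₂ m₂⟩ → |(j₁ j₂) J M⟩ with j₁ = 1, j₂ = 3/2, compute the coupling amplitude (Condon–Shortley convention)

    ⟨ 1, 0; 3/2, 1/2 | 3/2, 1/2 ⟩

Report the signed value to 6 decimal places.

-0.258199

√[4·1!1!2!/5! · 1!1!2!1!2!1!] = √(4/15)
  +(−1)^0/∏(0,1,1,2,0,0)! = 1/2  (running 1/2)
  +(−1)^1/∏(1,0,0,1,1,1)! = -1  (running -1/2)
⟨..|..⟩ = √(4/15)·(-1/2) = -0.258199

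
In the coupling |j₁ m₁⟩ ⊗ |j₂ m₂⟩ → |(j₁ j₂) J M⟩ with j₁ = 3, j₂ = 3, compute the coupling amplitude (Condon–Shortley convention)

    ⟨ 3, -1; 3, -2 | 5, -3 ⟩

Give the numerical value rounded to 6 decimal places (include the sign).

j₁+j₂−J=1  J+j₁−j₂=5  J−j₁+j₂=5  j₁+j₂+J+1=12
(j₁±m₁, j₂±m₂, J±M) = (2,4,1,5,2,8)
P² = 153600
sum k=0..1:
  [0] +1/576 = 1/576
  [1] −1/1440 = -1/1440
S = 1/960
C² = P²·S² = 1/6 ; C = +0.408248

+0.408248  (= +√(1/6))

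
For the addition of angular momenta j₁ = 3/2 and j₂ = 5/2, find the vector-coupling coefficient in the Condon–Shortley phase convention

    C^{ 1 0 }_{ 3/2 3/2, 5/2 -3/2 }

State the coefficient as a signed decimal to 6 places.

+0.447214  (= +√(1/5))

√[3·3!0!2!/6! · 3!0!1!4!1!1!] = √(36/5)
  +(−1)^0/∏(0,3,0,1,0,1)! = 1/6  (running 1/6)
⟨..|..⟩ = √(36/5)·(1/6) = +0.447214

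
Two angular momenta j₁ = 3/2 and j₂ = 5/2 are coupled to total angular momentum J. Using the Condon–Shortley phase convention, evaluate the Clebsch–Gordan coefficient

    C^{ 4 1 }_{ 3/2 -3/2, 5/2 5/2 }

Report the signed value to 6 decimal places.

triangle: 0!×3!×5!/9! = 720/362880
(j±m)!: 0!×3!×5!×0!×5!×3! = 518400
prefactor² = (2J+1)×Δ×N² = 64800/7
  k=0: +1/(0!×0!×3!×5!×0!×0!) = 1/720
Σ = 1/720  ⇒  CG² = 64800/7×1/720² = 1/56
CG = +√(1/56) = +0.133631

+0.133631  (= +√(1/56))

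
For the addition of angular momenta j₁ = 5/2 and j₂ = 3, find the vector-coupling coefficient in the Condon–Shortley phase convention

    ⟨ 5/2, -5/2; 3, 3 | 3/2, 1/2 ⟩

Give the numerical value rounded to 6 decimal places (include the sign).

+0.597614

√[4·4!1!2!/8! · 0!5!6!0!2!1!] = √(5760/7)
  +(−1)^4/∏(4,0,1,2,0,0)! = 1/48  (running 1/48)
⟨..|..⟩ = √(5760/7)·(1/48) = +0.597614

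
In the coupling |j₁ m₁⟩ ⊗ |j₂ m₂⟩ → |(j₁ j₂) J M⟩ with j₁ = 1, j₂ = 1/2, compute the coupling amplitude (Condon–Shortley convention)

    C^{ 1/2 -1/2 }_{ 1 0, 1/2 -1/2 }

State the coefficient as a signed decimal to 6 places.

triangle: 1!·1!·0!/3! = 1/6
(j±m)!: 1!·1!·0!·1!·0!·1! = 1
prefactor² = (2J+1)·Δ·N² = 1/3
  k=0: +1/(0!·1!·1!·0!·0!·0!) = 1
Σ = 1  ⇒  CG² = 1/3·1² = 1/3
CG = +√(1/3) = +0.577350

+√(1/3) = +0.577350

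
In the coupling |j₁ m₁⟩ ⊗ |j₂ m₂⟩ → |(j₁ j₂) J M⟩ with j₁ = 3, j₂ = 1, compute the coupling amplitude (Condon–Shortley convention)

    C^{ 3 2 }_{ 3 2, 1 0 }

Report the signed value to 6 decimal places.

j₁+j₂−J=1  J+j₁−j₂=5  J−j₁+j₂=1  j₁+j₂+J+1=8
(j₁±m₁, j₂±m₂, J±M) = (5,1,1,1,5,1)
P² = 300
sum k=0..1:
  [0] +1/24 = 1/24
  [1] −1/120 = -1/120
S = 1/30
C² = P²·S² = 1/3 ; C = +0.577350

+√(1/3) = +0.577350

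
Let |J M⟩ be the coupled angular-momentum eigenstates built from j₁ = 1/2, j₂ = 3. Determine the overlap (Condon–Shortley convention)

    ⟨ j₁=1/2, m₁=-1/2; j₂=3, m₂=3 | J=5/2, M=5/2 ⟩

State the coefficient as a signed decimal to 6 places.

triangle: 1!×0!×5!/7! = 120/5040
(j±m)!: 0!×1!×6!×0!×5!×0! = 86400
prefactor² = (2J+1)×Δ×N² = 86400/7
  k=1: −1/(1!×0!×0!×5!×0!×0!) = -1/120
Σ = -1/120  ⇒  CG² = 86400/7×(-1/120)² = 6/7
CG = −√(6/7) = -0.925820

-0.925820  (= −√(6/7))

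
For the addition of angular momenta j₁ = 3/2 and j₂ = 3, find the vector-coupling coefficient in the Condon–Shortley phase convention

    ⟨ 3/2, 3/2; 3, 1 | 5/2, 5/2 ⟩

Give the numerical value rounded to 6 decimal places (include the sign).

j₁+j₂−J=2  J+j₁−j₂=1  J−j₁+j₂=4  j₁+j₂+J+1=8
(j₁±m₁, j₂±m₂, J±M) = (3,0,4,2,5,0)
P² = 1728/7
sum k=0..0:
  [0] +1/48 = 1/48
S = 1/48
C² = P²·S² = 3/28 ; C = +0.327327

+√(3/28) ≈ +0.327327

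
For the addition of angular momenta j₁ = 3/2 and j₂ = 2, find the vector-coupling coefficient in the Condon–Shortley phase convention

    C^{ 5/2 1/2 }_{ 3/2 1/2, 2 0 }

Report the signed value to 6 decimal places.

triangle: 1!×2!×3!/7! = 12/5040
(j±m)!: 2!×1!×2!×2!×3!×2! = 96
prefactor² = (2J+1)×Δ×N² = 48/35
  k=0: +1/(0!×1!×1!×2!×1!×1!) = 1/2
  k=1: −1/(1!×0!×0!×1!×2!×2!) = -1/4
Σ = 1/4  ⇒  CG² = 48/35×1/4² = 3/35
CG = +√(3/35) = +0.292770

+√(3/35) ≈ +0.292770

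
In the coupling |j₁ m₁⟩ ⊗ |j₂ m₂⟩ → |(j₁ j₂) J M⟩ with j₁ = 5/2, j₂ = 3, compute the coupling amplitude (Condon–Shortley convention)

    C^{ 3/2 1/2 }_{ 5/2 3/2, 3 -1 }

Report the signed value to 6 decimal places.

-0.483046  (= −√(7/30))

j₁+j₂−J=4  J+j₁−j₂=1  J−j₁+j₂=2  j₁+j₂+J+1=8
(j₁±m₁, j₂±m₂, J±M) = (4,1,2,4,2,1)
P² = 384/35
sum k=0..1:
  [0] +1/48 = 1/48
  [1] −1/6 = -1/6
S = -7/48
C² = P²·S² = 7/30 ; C = -0.483046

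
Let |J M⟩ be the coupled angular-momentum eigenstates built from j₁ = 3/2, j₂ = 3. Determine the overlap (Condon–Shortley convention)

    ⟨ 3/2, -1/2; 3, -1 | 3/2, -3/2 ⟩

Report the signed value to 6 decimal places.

√[4·3!0!3!/7! · 1!2!2!4!0!3!] = √(576/35)
  +(−1)^2/∏(2,1,0,0,0,3)! = 1/12  (running 1/12)
⟨..|..⟩ = √(576/35)·(1/12) = +0.338062

+0.338062  (= +√(4/35))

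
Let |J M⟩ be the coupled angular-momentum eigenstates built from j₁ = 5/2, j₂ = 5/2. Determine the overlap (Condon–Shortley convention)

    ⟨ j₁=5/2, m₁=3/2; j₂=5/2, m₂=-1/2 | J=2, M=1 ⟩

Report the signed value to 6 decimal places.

-0.377964

√[5·3!2!2!/8! · 4!1!2!3!3!1!] = √(36/7)
  +(−1)^0/∏(0,3,1,2,1,0)! = 1/12  (running 1/12)
  +(−1)^1/∏(1,2,0,1,2,1)! = -1/4  (running -1/6)
⟨..|..⟩ = √(36/7)·(-1/6) = -0.377964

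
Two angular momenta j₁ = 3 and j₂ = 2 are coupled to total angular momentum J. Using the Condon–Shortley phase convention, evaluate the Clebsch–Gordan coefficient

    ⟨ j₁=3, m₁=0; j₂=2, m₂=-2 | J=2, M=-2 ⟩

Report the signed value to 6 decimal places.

+0.267261  (= +√(1/14))

triangle: 3!·3!·1!/8! = 36/40320
(j±m)!: 3!·3!·0!·4!·0!·4! = 20736
prefactor² = (2J+1)·Δ·N² = 648/7
  k=0: +1/(0!·3!·3!·0!·0!·1!) = 1/36
Σ = 1/36  ⇒  CG² = 648/7·1/36² = 1/14
CG = +√(1/14) = +0.267261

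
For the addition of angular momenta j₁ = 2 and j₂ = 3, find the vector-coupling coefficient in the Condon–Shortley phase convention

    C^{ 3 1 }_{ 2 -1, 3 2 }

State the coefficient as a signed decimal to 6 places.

+0.500000

triangle: 2!*2!*4!/9! = 96/362880
(j±m)!: 1!*3!*5!*1!*4!*2! = 34560
prefactor² = (2J+1)*Δ*N² = 64
  k=1: −1/(1!*1!*2!*4!*0!*0!) = -1/48
  k=2: +1/(2!*0!*1!*3!*1!*1!) = 1/12
Σ = 1/16  ⇒  CG² = 64*1/16² = 1/4
CG = +√(1/4) = +0.500000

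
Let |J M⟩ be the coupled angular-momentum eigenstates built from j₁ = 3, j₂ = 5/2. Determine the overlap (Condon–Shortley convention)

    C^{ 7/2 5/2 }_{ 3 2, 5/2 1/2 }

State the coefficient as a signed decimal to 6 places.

√[8·2!4!3!/10! · 5!1!3!2!6!1!] = √(4608/7)
  +(−1)^0/∏(0,2,1,3,3,0)! = 1/72  (running 1/72)
  +(−1)^1/∏(1,1,0,2,4,1)! = -1/48  (running -1/144)
⟨..|..⟩ = √(4608/7)·(-1/144) = -0.178174

−√(2/63) = -0.178174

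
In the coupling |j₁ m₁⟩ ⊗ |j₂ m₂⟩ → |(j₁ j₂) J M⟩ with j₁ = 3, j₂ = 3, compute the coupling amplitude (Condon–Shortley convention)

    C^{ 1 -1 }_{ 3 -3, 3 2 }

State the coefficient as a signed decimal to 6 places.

−√(3/28) = -0.327327

j₁+j₂−J=5  J+j₁−j₂=1  J−j₁+j₂=1  j₁+j₂+J+1=8
(j₁±m₁, j₂±m₂, J±M) = (0,6,5,1,0,2)
P² = 10800/7
sum k=5..5:
  [5] −1/120 = -1/120
S = -1/120
C² = P²·S² = 3/28 ; C = -0.327327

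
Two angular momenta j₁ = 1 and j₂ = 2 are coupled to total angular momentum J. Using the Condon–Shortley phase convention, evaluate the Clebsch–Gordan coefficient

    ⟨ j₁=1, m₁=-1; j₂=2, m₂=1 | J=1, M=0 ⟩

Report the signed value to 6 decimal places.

triangle: 2!×0!×2!/5! = 4/120
(j±m)!: 0!×2!×3!×1!×1!×1! = 12
prefactor² = (2J+1)×Δ×N² = 6/5
  k=2: +1/(2!×0!×0!×1!×0!×1!) = 1/2
Σ = 1/2  ⇒  CG² = 6/5×1/2² = 3/10
CG = +√(3/10) = +0.547723

+√(3/10) ≈ +0.547723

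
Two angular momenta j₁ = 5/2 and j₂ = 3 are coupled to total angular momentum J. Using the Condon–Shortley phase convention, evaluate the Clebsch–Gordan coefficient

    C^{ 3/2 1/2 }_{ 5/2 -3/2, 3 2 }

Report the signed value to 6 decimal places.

−√(1/21) = -0.218218

j₁+j₂−J=4  J+j₁−j₂=1  J−j₁+j₂=2  j₁+j₂+J+1=8
(j₁±m₁, j₂±m₂, J±M) = (1,4,5,1,2,1)
P² = 192/7
sum k=3..4:
  [3] −1/12 = -1/12
  [4] +1/24 = 1/24
S = -1/24
C² = P²·S² = 1/21 ; C = -0.218218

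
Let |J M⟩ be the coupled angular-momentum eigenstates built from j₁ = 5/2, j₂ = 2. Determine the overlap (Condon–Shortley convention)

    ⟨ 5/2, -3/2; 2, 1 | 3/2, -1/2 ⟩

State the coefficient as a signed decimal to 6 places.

j₁+j₂−J=3  J+j₁−j₂=2  J−j₁+j₂=1  j₁+j₂+J+1=7
(j₁±m₁, j₂±m₂, J±M) = (1,4,3,1,1,2)
P² = 96/35
sum k=2..3:
  [2] +1/4 = 1/4
  [3] −1/6 = -1/6
S = 1/12
C² = P²·S² = 2/105 ; C = +0.138013

+0.138013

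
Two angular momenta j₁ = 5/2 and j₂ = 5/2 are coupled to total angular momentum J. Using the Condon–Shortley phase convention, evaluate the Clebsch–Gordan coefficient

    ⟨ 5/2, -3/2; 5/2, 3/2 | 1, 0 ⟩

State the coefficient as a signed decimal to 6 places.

√[3·4!1!1!/7! · 1!4!4!1!1!1!] = √(288/35)
  +(−1)^3/∏(3,1,1,1,0,0)! = -1/6  (running -1/6)
  +(−1)^4/∏(4,0,0,0,1,1)! = 1/24  (running -1/8)
⟨..|..⟩ = √(288/35)·(-1/8) = -0.358569

-0.358569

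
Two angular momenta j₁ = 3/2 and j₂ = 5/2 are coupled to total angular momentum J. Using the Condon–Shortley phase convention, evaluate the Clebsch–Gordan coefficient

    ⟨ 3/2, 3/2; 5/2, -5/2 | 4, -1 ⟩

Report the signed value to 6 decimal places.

+√(1/56) = +0.133631

j₁+j₂−J=0  J+j₁−j₂=3  J−j₁+j₂=5  j₁+j₂+J+1=9
(j₁±m₁, j₂±m₂, J±M) = (3,0,0,5,3,5)
P² = 64800/7
sum k=0..0:
  [0] +1/720 = 1/720
S = 1/720
C² = P²·S² = 1/56 ; C = +0.133631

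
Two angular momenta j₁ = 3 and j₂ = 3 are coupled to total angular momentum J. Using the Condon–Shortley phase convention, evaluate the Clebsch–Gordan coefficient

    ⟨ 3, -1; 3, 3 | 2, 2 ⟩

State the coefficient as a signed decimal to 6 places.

triangle: 4!·2!·2!/9! = 96/362880
(j±m)!: 2!·4!·6!·0!·4!·0! = 829440
prefactor² = (2J+1)·Δ·N² = 7680/7
  k=4: +1/(4!·0!·0!·2!·2!·0!) = 1/96
Σ = 1/96  ⇒  CG² = 7680/7·1/96² = 5/42
CG = +√(5/42) = +0.345033

+√(5/42) = +0.345033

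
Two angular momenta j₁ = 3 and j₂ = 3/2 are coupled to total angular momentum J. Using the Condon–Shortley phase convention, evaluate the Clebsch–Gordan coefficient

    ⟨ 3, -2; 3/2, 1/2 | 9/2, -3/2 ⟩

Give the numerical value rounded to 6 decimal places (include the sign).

√[10·0!6!3!/10! · 1!5!2!1!3!6!] = √(86400/7)
  +(−1)^0/∏(0,0,5,2,1,1)! = 1/240  (running 1/240)
⟨..|..⟩ = √(86400/7)·(1/240) = +0.462910

+√(3/14) ≈ +0.462910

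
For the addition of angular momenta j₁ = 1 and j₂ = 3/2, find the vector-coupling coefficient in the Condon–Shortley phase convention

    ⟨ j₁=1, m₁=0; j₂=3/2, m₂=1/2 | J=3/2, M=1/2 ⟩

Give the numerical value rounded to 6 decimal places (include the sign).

-0.258199

j₁+j₂−J=1  J+j₁−j₂=1  J−j₁+j₂=2  j₁+j₂+J+1=5
(j₁±m₁, j₂±m₂, J±M) = (1,1,2,1,2,1)
P² = 4/15
sum k=0..1:
  [0] +1/2 = 1/2
  [1] −1/1 = -1
S = -1/2
C² = P²·S² = 1/15 ; C = -0.258199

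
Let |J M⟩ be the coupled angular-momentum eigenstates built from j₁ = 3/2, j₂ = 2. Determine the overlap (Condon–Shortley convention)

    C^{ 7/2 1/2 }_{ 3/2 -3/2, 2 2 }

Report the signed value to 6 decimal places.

+√(1/35) = +0.169031

triangle: 0!×3!×4!/8! = 144/40320
(j±m)!: 0!×3!×4!×0!×4!×3! = 20736
prefactor² = (2J+1)×Δ×N² = 20736/35
  k=0: +1/(0!×0!×3!×4!×0!×0!) = 1/144
Σ = 1/144  ⇒  CG² = 20736/35×1/144² = 1/35
CG = +√(1/35) = +0.169031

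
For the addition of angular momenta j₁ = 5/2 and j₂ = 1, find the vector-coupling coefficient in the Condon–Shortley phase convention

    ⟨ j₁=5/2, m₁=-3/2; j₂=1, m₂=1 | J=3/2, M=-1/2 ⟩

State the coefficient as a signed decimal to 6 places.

triangle: 2!·3!·0!/6! = 12/720
(j±m)!: 1!·4!·2!·0!·1!·2! = 96
prefactor² = (2J+1)·Δ·N² = 32/5
  k=2: +1/(2!·0!·2!·0!·1!·0!) = 1/4
Σ = 1/4  ⇒  CG² = 32/5·1/4² = 2/5
CG = +√(2/5) = +0.632456

+√(2/5) ≈ +0.632456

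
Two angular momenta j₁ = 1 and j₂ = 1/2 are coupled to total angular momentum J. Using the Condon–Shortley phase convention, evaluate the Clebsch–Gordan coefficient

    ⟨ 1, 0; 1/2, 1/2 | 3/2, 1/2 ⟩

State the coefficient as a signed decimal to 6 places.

√[4·0!2!1!/4! · 1!1!1!0!2!1!] = √(2/3)
  +(−1)^0/∏(0,0,1,1,1,0)! = 1  (running 1)
⟨..|..⟩ = √(2/3)·(1) = +0.816497

+0.816497  (= +√(2/3))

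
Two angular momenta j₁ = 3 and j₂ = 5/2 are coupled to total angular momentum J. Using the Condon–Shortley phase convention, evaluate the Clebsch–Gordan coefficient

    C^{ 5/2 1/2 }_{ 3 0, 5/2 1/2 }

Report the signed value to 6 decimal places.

+0.276026  (= +√(8/105))

j₁+j₂−J=3  J+j₁−j₂=3  J−j₁+j₂=2  j₁+j₂+J+1=9
(j₁±m₁, j₂±m₂, J±M) = (3,3,3,2,3,2)
P² = 216/35
sum k=1..3:
  [1] −1/8 = -1/8
  [2] +1/4 = 1/4
  [3] −1/72 = -1/72
S = 1/9
C² = P²·S² = 8/105 ; C = +0.276026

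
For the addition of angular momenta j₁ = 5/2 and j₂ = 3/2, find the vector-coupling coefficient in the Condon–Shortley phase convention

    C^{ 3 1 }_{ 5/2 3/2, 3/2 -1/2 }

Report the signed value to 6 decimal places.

+0.639010  (= +√(49/120))

√[7·1!4!2!/8! · 4!1!1!2!4!2!] = √(96/5)
  +(−1)^0/∏(0,1,1,1,3,1)! = 1/6  (running 1/6)
  +(−1)^1/∏(1,0,0,0,4,2)! = -1/48  (running 7/48)
⟨..|..⟩ = √(96/5)·(7/48) = +0.639010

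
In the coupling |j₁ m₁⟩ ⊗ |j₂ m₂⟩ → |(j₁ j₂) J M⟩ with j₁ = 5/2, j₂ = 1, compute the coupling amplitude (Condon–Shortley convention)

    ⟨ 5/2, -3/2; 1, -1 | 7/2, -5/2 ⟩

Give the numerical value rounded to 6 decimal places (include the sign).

+√(5/7) = +0.845154

triangle: 0!·5!·2!/8! = 240/40320
(j±m)!: 1!·4!·0!·2!·1!·6! = 34560
prefactor² = (2J+1)·Δ·N² = 11520/7
  k=0: +1/(0!·0!·4!·0!·1!·2!) = 1/48
Σ = 1/48  ⇒  CG² = 11520/7·1/48² = 5/7
CG = +√(5/7) = +0.845154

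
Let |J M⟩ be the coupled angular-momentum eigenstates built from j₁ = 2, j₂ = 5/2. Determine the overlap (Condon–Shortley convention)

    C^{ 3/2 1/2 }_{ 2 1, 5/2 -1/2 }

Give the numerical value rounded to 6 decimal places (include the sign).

j₁+j₂−J=3  J+j₁−j₂=1  J−j₁+j₂=2  j₁+j₂+J+1=7
(j₁±m₁, j₂±m₂, J±M) = (3,1,2,3,2,1)
P² = 48/35
sum k=0..1:
  [0] +1/12 = 1/12
  [1] −1/2 = -1/2
S = -5/12
C² = P²·S² = 5/21 ; C = -0.487950

−√(5/21) ≈ -0.487950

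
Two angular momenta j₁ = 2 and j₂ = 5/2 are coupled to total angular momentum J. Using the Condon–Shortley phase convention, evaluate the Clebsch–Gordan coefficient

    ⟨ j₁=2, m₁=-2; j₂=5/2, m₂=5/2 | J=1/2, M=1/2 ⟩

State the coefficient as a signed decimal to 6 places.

+0.577350

j₁+j₂−J=4  J+j₁−j₂=0  J−j₁+j₂=1  j₁+j₂+J+1=6
(j₁±m₁, j₂±m₂, J±M) = (0,4,5,0,1,0)
P² = 192
sum k=4..4:
  [4] +1/24 = 1/24
S = 1/24
C² = P²·S² = 1/3 ; C = +0.577350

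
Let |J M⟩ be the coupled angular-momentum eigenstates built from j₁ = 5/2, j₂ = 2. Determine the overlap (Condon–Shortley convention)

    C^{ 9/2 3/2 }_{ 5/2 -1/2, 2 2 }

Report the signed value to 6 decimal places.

+√(5/42) ≈ +0.345033

triangle: 0!·5!·4!/10! = 2880/3628800
(j±m)!: 2!·3!·4!·0!·6!·3! = 1244160
prefactor² = (2J+1)·Δ·N² = 69120/7
  k=0: +1/(0!·0!·3!·4!·2!·0!) = 1/288
Σ = 1/288  ⇒  CG² = 69120/7·1/288² = 5/42
CG = +√(5/42) = +0.345033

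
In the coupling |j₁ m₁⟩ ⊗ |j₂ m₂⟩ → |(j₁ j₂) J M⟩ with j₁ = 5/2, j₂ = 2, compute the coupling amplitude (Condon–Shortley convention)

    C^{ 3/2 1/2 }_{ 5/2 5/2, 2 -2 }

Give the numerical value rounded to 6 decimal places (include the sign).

j₁+j₂−J=3  J+j₁−j₂=2  J−j₁+j₂=1  j₁+j₂+J+1=7
(j₁±m₁, j₂±m₂, J±M) = (5,0,0,4,2,1)
P² = 384/7
sum k=0..0:
  [0] +1/12 = 1/12
S = 1/12
C² = P²·S² = 8/21 ; C = +0.617213

+0.617213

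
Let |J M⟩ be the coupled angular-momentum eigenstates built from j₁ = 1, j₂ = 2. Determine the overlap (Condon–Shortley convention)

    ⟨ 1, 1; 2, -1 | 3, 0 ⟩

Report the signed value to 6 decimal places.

triangle: 0!×2!×4!/7! = 48/5040
(j±m)!: 2!×0!×1!×3!×3!×3! = 432
prefactor² = (2J+1)×Δ×N² = 144/5
  k=0: +1/(0!×0!×0!×1!×2!×3!) = 1/12
Σ = 1/12  ⇒  CG² = 144/5×1/12² = 1/5
CG = +√(1/5) = +0.447214

+0.447214  (= +√(1/5))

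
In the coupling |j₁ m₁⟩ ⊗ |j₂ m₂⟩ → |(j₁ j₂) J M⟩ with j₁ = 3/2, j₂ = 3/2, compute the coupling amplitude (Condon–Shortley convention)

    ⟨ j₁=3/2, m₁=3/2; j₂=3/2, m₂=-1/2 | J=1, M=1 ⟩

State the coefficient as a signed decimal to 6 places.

√[3·2!1!1!/5! · 3!0!1!2!2!0!] = √(6/5)
  +(−1)^0/∏(0,2,0,1,1,0)! = 1/2  (running 1/2)
⟨..|..⟩ = √(6/5)·(1/2) = +0.547723

+0.547723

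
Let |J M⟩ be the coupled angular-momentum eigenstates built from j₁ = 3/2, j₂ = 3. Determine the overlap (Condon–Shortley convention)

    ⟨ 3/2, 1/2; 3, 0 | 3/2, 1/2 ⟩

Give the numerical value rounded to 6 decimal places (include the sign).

√[4·3!0!3!/7! · 2!1!3!3!2!1!] = √(144/35)
  +(−1)^1/∏(1,2,0,2,0,1)! = -1/4  (running -1/4)
⟨..|..⟩ = √(144/35)·(-1/4) = -0.507093

-0.507093  (= −√(9/35))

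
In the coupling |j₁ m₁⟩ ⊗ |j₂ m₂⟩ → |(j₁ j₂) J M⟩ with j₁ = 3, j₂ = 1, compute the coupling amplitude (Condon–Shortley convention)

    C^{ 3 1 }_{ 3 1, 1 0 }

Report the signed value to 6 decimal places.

triangle: 1!*5!*1!/8! = 120/40320
(j±m)!: 4!*2!*1!*1!*4!*2! = 2304
prefactor² = (2J+1)*Δ*N² = 48
  k=0: +1/(0!*1!*2!*1!*3!*0!) = 1/12
  k=1: −1/(1!*0!*1!*0!*4!*1!) = -1/24
Σ = 1/24  ⇒  CG² = 48*1/24² = 1/12
CG = +√(1/12) = +0.288675

+√(1/12) = +0.288675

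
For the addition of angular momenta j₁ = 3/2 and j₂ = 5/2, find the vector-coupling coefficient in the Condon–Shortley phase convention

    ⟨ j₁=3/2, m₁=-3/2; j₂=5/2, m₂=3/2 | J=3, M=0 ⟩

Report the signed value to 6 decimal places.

-0.547723

√[7·1!2!4!/8! · 0!3!4!1!3!3!] = √(216/5)
  +(−1)^1/∏(1,0,2,3,0,1)! = -1/12  (running -1/12)
⟨..|..⟩ = √(216/5)·(-1/12) = -0.547723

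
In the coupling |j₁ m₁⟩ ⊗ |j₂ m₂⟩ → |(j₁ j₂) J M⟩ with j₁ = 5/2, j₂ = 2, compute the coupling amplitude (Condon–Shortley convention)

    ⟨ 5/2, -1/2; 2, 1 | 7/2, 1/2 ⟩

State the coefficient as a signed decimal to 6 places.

j₁+j₂−J=1  J+j₁−j₂=4  J−j₁+j₂=3  j₁+j₂+J+1=9
(j₁±m₁, j₂±m₂, J±M) = (2,3,3,1,4,3)
P² = 1152/35
sum k=0..1:
  [0] +1/36 = 1/36
  [1] −1/8 = -1/8
S = -7/72
C² = P²·S² = 14/45 ; C = -0.557773

-0.557773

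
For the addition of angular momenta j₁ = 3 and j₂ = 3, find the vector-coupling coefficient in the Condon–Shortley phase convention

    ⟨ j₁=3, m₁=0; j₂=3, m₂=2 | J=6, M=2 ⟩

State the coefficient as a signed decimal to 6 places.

+0.492366

√[13·0!6!6!/13! · 3!3!5!1!8!4!] = √(49766400/11)
  +(−1)^0/∏(0,0,3,5,3,1)! = 1/4320  (running 1/4320)
⟨..|..⟩ = √(49766400/11)·(1/4320) = +0.492366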